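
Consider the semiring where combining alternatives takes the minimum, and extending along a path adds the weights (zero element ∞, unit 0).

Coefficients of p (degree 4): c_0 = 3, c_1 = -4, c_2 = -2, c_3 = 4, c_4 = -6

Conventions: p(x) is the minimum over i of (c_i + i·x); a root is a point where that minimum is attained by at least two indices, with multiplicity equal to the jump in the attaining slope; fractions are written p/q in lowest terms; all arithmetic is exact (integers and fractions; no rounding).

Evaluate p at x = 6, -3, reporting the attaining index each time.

p(6) = min(3+0·6=3, -4+1·6=2, -2+2·6=10, 4+3·6=22, -6+4·6=18) = 2 (attained by i=1)
p(-3) = min(3+0·(-3)=3, -4+1·(-3)=-7, -2+2·(-3)=-8, 4+3·(-3)=-5, -6+4·(-3)=-18) = -18 (attained by i=4)
Answer: p(6) = 2; p(-3) = -18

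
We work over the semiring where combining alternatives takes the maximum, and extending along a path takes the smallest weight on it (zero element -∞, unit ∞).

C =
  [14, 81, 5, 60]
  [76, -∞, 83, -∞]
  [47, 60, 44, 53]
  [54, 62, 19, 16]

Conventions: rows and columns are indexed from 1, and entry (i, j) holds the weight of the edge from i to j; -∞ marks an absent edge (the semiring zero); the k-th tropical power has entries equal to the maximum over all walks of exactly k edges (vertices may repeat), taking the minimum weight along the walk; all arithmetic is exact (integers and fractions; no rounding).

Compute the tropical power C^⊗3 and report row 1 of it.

C^⊗2:
  [76, 60, 81, 16]
  [47, 76, 44, 60]
  [60, 53, 60, 47]
  [62, 54, 62, 54]
C^⊗3:
  [60, 76, 60, 60]
  [76, 60, 76, 47]
  [53, 60, 53, 60]
  [54, 62, 54, 60]
Answer: row 1 of C^⊗3 = [60, 76, 60, 60]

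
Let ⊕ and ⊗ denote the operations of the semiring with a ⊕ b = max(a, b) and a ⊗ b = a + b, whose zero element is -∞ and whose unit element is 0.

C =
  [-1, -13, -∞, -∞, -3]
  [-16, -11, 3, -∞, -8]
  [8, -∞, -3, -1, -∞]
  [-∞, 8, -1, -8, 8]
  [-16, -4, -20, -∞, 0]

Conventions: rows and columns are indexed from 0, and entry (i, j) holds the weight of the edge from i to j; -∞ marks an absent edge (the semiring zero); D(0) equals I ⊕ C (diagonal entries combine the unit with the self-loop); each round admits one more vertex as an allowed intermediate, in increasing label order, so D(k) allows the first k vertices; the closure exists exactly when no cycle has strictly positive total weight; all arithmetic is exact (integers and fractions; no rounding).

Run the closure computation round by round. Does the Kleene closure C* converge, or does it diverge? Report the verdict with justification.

D(0):
  [0, -13, -∞, -∞, -3]
  [-16, 0, 3, -∞, -8]
  [8, -∞, 0, -1, -∞]
  [-∞, 8, -1, 0, 8]
  [-16, -4, -20, -∞, 0]
D(1):
  [0, -13, -∞, -∞, -3]
  [-16, 0, 3, -∞, -8]
  [8, -5, 0, -1, 5]
  [-∞, 8, -1, 0, 8]
  [-16, -4, -20, -∞, 0]
D(2):
  [0, -13, -10, -∞, -3]
  [-16, 0, 3, -∞, -8]
  [8, -5, 0, -1, 5]
  [-8, 8, 11, 0, 8]
  [-16, -4, -1, -∞, 0]
Detection: at round 3, diagonal entry (3, 3) turns strictly positive.
Key observation: the cycle 3->1->2->3 has total weight 8 + 3 + (-1), which is strictly positive.
Answer: DIVERGES — positive cycle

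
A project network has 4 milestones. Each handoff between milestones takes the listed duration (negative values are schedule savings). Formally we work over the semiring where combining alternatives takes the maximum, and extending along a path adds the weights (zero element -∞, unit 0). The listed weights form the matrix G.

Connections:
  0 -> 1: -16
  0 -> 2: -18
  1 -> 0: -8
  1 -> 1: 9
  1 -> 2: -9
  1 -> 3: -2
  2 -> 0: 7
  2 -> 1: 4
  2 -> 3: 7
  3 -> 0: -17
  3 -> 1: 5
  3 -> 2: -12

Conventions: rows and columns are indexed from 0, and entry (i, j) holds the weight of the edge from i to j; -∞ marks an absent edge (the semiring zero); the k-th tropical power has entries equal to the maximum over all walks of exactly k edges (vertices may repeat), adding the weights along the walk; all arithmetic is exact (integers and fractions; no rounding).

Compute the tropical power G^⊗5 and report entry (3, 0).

G^⊗2:
  [-11, -7, -25, -11]
  [1, 18, 0, 7]
  [-4, 13, -5, 2]
  [-3, 14, -4, 3]
G^⊗3:
  [-15, 2, -16, -9]
  [10, 27, 9, 16]
  [5, 22, 4, 11]
  [6, 23, 5, 12]
G^⊗4:
  [-6, 11, -7, 0]
  [19, 36, 18, 25]
  [14, 31, 13, 20]
  [15, 32, 14, 21]
G^⊗5:
  [3, 20, 2, 9]
  [28, 45, 27, 34]
  [23, 40, 22, 29]
  [24, 41, 23, 30]
Key observation: the optimum is the walk 3->1->1->1->1->0, with weight 5 + 9 + 9 + 9 + (-8) = 24.
Optimal value attained by: walk 3->1->1->1->1->0.
Answer: (G^⊗5)[3][0] = 24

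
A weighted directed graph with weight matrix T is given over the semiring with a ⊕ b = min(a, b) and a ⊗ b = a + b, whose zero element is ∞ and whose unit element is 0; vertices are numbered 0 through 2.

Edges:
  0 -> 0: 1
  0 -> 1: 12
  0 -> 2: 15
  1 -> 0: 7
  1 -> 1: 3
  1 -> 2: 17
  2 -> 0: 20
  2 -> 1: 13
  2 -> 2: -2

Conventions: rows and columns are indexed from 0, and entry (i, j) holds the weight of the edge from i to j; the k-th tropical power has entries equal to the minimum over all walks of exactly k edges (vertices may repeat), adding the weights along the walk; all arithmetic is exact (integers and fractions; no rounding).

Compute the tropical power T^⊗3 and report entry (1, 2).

T^⊗2:
  [2, 13, 13]
  [8, 6, 15]
  [18, 11, -4]
T^⊗3:
  [3, 14, 11]
  [9, 9, 13]
  [16, 9, -6]
Key observation: the optimum is the walk 1->2->2->2, with weight 17 + (-2) + (-2) = 13.
Optimal value attained by: walk 1->2->2->2.
Answer: (T^⊗3)[1][2] = 13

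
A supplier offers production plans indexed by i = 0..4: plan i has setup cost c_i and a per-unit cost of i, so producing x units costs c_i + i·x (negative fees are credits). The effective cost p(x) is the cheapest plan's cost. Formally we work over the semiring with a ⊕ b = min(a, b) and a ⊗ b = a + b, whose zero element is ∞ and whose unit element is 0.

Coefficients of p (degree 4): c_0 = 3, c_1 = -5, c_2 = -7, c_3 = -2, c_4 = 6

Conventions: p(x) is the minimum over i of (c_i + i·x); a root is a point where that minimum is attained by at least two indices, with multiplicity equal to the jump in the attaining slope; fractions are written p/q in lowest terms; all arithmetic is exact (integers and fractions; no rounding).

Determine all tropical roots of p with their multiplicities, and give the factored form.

hull edge (i=0, c=3) to (i=1, c=-5): slope -8, span 1
hull edge (i=1, c=-5) to (i=2, c=-7): slope -2, span 1
hull edge (i=2, c=-7) to (i=3, c=-2): slope 5, span 1
hull edge (i=3, c=-2) to (i=4, c=6): slope 8, span 1
Factored form: p(x) = 6 ⊗ (x ⊕ (-8)) ⊗ (x ⊕ (-5)) ⊗ (x ⊕ 2) ⊗ (x ⊕ 8)
Answer: roots = -8 (mult 1), -5 (mult 1), 2 (mult 1), 8 (mult 1)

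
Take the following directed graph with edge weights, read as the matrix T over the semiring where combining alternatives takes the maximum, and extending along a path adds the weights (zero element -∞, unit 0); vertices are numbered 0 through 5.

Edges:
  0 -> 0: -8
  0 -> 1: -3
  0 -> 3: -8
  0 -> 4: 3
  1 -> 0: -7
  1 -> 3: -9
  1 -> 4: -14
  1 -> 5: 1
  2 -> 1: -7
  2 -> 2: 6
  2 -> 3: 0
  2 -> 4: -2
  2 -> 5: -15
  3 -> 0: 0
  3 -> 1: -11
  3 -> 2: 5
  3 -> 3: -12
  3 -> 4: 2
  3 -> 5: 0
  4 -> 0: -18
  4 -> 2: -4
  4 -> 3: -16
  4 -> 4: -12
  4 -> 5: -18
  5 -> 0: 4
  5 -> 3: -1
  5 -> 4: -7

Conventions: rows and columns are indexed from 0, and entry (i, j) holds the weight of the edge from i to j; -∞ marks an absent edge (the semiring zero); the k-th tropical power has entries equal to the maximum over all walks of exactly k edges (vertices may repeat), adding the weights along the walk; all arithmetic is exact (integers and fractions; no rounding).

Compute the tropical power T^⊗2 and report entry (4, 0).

T^⊗2:
  [-8, -11, -1, -12, -5, -2]
  [5, -10, -4, 0, -4, -9]
  [0, -1, 12, 6, 4, 0]
  [4, -2, 11, 5, 3, -10]
  [-14, -11, 2, -4, -6, -16]
  [-1, 1, 4, -4, 7, -1]
Key observation: the optimum is the walk 4->5->0, with weight (-18) + 4 = -14.
Optimal value attained by: walk 4->5->0.
Answer: (T^⊗2)[4][0] = -14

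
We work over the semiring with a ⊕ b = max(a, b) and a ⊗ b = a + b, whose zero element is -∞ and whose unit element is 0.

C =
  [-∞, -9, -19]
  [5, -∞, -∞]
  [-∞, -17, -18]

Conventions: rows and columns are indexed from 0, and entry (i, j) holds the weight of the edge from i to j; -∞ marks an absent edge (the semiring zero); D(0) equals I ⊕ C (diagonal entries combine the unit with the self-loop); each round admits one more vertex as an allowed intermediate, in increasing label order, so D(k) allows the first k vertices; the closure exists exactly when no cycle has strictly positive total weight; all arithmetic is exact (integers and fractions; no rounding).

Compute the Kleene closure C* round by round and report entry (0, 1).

D(0):
  [0, -9, -19]
  [5, 0, -∞]
  [-∞, -17, 0]
D(1):
  [0, -9, -19]
  [5, 0, -14]
  [-∞, -17, 0]
D(2):
  [0, -9, -19]
  [5, 0, -14]
  [-12, -17, 0]
D(3):
  [0, -9, -19]
  [5, 0, -14]
  [-12, -17, 0]
Answer: C*[0][1] = -9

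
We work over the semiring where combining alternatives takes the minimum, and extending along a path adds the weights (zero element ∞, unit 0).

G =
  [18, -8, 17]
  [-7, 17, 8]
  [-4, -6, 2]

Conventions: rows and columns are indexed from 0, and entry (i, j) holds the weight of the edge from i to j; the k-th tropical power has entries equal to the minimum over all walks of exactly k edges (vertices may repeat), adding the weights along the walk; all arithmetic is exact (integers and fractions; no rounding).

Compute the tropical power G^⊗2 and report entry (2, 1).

G^⊗2:
  [-15, 9, 0]
  [4, -15, 10]
  [-13, -12, 2]
Key observation: the optimum is the walk 2->0->1, with weight (-4) + (-8) = -12.
Optimal value attained by: walk 2->0->1.
Answer: (G^⊗2)[2][1] = -12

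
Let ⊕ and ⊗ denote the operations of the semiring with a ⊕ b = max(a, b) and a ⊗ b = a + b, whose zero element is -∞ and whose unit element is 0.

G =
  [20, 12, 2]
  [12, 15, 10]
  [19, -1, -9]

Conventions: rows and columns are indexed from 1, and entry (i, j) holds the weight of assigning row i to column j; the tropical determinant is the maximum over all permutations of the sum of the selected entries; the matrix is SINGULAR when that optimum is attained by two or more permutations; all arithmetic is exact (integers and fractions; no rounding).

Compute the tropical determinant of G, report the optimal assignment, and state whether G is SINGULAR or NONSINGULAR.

σ = (1, 2, 3): 20 + 15 + (-9) = 26
σ = (1, 3, 2): 20 + 10 + (-1) = 29
σ = (2, 1, 3): 12 + 12 + (-9) = 15
σ = (2, 3, 1): 12 + 10 + 19 = 41
σ = (3, 1, 2): 2 + 12 + (-1) = 13
σ = (3, 2, 1): 2 + 15 + 19 = 36
Optimal value attained by: σ = (2, 3, 1).
Answer: det⊕(G) = 41; verdict: NONSINGULAR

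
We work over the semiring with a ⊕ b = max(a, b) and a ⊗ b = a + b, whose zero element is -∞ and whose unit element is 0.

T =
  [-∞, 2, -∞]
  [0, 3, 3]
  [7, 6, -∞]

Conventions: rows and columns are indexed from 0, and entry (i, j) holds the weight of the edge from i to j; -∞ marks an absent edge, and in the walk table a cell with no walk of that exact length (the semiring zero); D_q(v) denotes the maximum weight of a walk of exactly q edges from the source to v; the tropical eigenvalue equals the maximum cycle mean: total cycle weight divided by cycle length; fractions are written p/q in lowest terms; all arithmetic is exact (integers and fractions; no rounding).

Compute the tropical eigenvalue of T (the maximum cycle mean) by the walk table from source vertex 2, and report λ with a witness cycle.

q=0: [-∞, -∞, 0]
q=1: [7, 6, -∞]
q=2: [6, 9, 9]
q=3: [16, 15, 12]
Optimal cycle mean attained by: cycle 1->2->1, total 3 + 6, length 2.
Answer: λ = 9/2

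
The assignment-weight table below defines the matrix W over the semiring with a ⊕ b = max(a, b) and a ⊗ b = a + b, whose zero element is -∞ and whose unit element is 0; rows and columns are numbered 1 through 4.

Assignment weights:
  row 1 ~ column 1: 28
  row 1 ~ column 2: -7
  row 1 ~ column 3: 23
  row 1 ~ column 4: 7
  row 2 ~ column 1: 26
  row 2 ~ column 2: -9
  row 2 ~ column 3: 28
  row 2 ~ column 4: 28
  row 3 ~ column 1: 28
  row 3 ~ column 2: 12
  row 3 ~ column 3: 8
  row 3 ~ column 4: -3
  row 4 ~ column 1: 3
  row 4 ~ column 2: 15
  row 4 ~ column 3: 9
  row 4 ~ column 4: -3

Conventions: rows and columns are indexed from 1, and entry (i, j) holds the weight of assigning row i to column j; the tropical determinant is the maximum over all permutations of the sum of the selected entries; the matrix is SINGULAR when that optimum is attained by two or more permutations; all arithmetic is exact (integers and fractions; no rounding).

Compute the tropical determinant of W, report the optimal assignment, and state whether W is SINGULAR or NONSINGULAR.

σ = (1, 2, 3, 4): 28 + (-9) + 8 + (-3) = 24
σ = (1, 2, 4, 3): 28 + (-9) + (-3) + 9 = 25
σ = (1, 3, 2, 4): 28 + 28 + 12 + (-3) = 65
σ = (1, 3, 4, 2): 28 + 28 + (-3) + 15 = 68
σ = (1, 4, 2, 3): 28 + 28 + 12 + 9 = 77
σ = (1, 4, 3, 2): 28 + 28 + 8 + 15 = 79
σ = (2, 1, 3, 4): (-7) + 26 + 8 + (-3) = 24
σ = (2, 1, 4, 3): (-7) + 26 + (-3) + 9 = 25
σ = (2, 3, 1, 4): (-7) + 28 + 28 + (-3) = 46
σ = (2, 3, 4, 1): (-7) + 28 + (-3) + 3 = 21
σ = (2, 4, 1, 3): (-7) + 28 + 28 + 9 = 58
σ = (2, 4, 3, 1): (-7) + 28 + 8 + 3 = 32
σ = (3, 1, 2, 4): 23 + 26 + 12 + (-3) = 58
σ = (3, 1, 4, 2): 23 + 26 + (-3) + 15 = 61
σ = (3, 2, 1, 4): 23 + (-9) + 28 + (-3) = 39
σ = (3, 2, 4, 1): 23 + (-9) + (-3) + 3 = 14
σ = (3, 4, 1, 2): 23 + 28 + 28 + 15 = 94
σ = (3, 4, 2, 1): 23 + 28 + 12 + 3 = 66
σ = (4, 1, 2, 3): 7 + 26 + 12 + 9 = 54
σ = (4, 1, 3, 2): 7 + 26 + 8 + 15 = 56
σ = (4, 2, 1, 3): 7 + (-9) + 28 + 9 = 35
σ = (4, 2, 3, 1): 7 + (-9) + 8 + 3 = 9
σ = (4, 3, 1, 2): 7 + 28 + 28 + 15 = 78
σ = (4, 3, 2, 1): 7 + 28 + 12 + 3 = 50
Optimal value attained by: σ = (3, 4, 1, 2).
Answer: det⊕(W) = 94; verdict: NONSINGULAR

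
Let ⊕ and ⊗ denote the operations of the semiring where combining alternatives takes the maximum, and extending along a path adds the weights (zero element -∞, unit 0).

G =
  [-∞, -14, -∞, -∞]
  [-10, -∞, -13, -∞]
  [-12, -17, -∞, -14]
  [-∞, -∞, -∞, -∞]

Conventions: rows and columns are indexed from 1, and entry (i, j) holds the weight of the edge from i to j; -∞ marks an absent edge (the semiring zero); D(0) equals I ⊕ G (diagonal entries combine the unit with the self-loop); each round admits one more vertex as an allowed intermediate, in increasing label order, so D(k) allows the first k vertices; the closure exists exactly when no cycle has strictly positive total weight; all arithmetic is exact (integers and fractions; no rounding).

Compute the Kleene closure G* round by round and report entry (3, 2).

D(0):
  [0, -14, -∞, -∞]
  [-10, 0, -13, -∞]
  [-12, -17, 0, -14]
  [-∞, -∞, -∞, 0]
D(1):
  [0, -14, -∞, -∞]
  [-10, 0, -13, -∞]
  [-12, -17, 0, -14]
  [-∞, -∞, -∞, 0]
D(2):
  [0, -14, -27, -∞]
  [-10, 0, -13, -∞]
  [-12, -17, 0, -14]
  [-∞, -∞, -∞, 0]
D(3):
  [0, -14, -27, -41]
  [-10, 0, -13, -27]
  [-12, -17, 0, -14]
  [-∞, -∞, -∞, 0]
D(4):
  [0, -14, -27, -41]
  [-10, 0, -13, -27]
  [-12, -17, 0, -14]
  [-∞, -∞, -∞, 0]
Answer: G*[3][2] = -17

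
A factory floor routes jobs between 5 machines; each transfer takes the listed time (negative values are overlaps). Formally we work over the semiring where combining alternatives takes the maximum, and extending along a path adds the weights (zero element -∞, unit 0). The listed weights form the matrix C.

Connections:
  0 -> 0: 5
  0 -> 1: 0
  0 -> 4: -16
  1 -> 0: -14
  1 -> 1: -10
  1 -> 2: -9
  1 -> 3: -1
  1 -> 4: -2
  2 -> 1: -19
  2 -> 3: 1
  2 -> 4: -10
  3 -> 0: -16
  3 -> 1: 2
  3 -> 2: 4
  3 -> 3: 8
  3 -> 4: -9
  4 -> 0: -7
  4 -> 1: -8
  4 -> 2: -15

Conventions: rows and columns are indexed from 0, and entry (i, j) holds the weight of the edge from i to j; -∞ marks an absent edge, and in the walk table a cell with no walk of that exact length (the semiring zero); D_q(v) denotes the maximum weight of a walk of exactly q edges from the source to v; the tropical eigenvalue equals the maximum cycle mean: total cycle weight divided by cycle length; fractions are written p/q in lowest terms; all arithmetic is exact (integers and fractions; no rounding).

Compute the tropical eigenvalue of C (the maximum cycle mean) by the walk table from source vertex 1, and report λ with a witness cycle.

q=0: [-∞, 0, -∞, -∞, -∞]
q=1: [-14, -10, -9, -1, -2]
q=2: [-9, 1, 3, 7, -10]
q=3: [-4, 9, 11, 15, -1]
q=4: [1, 17, 19, 23, 7]
q=5: [7, 25, 27, 31, 15]
Optimal cycle mean attained by: cycle 3->3, total 8, length 1.
Answer: λ = 8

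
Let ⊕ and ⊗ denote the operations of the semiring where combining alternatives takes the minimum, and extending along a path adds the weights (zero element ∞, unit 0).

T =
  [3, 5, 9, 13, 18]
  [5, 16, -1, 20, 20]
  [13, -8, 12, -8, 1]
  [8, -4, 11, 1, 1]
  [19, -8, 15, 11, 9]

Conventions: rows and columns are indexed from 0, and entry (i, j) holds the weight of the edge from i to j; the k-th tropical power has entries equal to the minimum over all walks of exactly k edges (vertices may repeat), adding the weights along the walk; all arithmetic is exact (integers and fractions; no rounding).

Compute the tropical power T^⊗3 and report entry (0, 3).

T^⊗2:
  [6, 1, 4, 1, 10]
  [8, -9, 11, -9, 0]
  [-3, -12, -9, -7, -7]
  [1, -7, -5, 2, 2]
  [-3, 1, -9, 7, 12]
T^⊗3:
  [6, -4, 0, -4, 2]
  [-4, -13, -10, -8, -8]
  [-7, -17, -13, -17, -8]
  [-2, -13, -8, -13, -4]
  [0, -17, 0, -17, -8]
Key observation: the optimum is the walk 0->1->2->3, with weight 5 + (-1) + (-8) = -4.
Optimal value attained by: walk 0->1->2->3.
Answer: (T^⊗3)[0][3] = -4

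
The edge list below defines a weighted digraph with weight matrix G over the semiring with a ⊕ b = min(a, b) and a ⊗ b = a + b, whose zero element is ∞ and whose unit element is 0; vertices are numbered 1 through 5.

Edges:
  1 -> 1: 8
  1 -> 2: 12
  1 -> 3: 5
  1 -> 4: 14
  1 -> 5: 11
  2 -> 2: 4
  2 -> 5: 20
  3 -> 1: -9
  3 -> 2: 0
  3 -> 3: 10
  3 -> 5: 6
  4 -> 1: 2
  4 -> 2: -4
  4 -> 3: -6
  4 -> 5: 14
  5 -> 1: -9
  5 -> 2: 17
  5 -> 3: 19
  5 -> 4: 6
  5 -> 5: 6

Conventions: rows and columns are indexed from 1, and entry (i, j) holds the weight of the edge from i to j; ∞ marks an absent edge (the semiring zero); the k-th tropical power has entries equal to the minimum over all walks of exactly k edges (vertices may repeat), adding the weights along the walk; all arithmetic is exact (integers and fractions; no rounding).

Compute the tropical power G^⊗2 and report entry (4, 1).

G^⊗2:
  [-4, 5, 8, 17, 11]
  [11, 8, 39, 26, 24]
  [-3, 3, -4, 5, 2]
  [-15, -6, 4, 16, 0]
  [-3, 2, -4, 5, 2]
Key observation: the optimum is the walk 4->3->1, with weight (-6) + (-9) = -15.
Optimal value attained by: walk 4->3->1.
Answer: (G^⊗2)[4][1] = -15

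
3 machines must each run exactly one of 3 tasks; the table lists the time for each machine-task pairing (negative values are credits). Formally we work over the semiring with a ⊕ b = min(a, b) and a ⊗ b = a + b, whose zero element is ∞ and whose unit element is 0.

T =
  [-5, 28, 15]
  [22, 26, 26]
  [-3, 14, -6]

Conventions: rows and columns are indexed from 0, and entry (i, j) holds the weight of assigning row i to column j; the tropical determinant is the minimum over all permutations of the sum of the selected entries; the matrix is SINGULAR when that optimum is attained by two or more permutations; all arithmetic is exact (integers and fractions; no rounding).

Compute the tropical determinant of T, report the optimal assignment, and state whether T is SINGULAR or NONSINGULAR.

σ = (0, 1, 2): (-5) + 26 + (-6) = 15
σ = (0, 2, 1): (-5) + 26 + 14 = 35
σ = (1, 0, 2): 28 + 22 + (-6) = 44
σ = (1, 2, 0): 28 + 26 + (-3) = 51
σ = (2, 0, 1): 15 + 22 + 14 = 51
σ = (2, 1, 0): 15 + 26 + (-3) = 38
Optimal value attained by: σ = (0, 1, 2).
Answer: det⊕(T) = 15; verdict: NONSINGULAR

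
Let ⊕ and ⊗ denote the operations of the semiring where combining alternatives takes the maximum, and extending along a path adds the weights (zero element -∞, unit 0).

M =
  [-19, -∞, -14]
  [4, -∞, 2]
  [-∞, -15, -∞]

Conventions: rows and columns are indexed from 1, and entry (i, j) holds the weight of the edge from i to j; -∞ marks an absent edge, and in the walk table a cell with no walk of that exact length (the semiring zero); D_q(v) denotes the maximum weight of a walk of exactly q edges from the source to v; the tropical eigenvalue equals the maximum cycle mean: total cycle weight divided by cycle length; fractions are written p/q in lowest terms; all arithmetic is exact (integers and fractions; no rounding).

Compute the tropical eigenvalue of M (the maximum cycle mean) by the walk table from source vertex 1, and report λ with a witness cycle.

q=0: [0, -∞, -∞]
q=1: [-19, -∞, -14]
q=2: [-38, -29, -33]
q=3: [-25, -48, -27]
Optimal cycle mean attained by: cycle 2->3->2, total 2 + (-15), length 2.
Answer: λ = -13/2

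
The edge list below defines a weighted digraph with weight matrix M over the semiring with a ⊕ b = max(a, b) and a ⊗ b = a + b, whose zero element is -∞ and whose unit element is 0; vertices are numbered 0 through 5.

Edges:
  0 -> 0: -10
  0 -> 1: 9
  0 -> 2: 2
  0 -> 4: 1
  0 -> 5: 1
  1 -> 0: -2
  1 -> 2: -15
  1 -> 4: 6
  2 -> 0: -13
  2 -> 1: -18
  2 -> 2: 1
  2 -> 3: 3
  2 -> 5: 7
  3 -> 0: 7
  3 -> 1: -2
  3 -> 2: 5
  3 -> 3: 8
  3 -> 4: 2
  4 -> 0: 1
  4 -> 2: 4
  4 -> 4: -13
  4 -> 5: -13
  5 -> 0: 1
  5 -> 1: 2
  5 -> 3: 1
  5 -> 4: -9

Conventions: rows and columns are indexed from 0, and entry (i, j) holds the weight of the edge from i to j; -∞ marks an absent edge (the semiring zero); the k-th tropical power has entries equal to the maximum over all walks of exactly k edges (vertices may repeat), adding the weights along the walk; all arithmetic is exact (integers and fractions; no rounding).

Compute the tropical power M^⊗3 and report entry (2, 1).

M^⊗2:
  [7, 3, 5, 5, 15, 9]
  [7, 7, 10, -12, -1, -1]
  [10, 9, 8, 11, 5, 8]
  [15, 16, 13, 16, 10, 12]
  [-9, 10, 5, 7, 2, 11]
  [8, 10, 6, 9, 8, 2]
M^⊗3:
  [16, 16, 19, 13, 9, 12]
  [5, 16, 11, 13, 13, 17]
  [18, 19, 16, 19, 15, 15]
  [23, 24, 21, 24, 22, 20]
  [14, 13, 12, 15, 16, 12]
  [16, 17, 14, 17, 16, 13]
Key observation: the optimum is the walk 2->3->0->1, with weight 3 + 7 + 9 = 19.
Optimal value attained by: walk 2->3->0->1.
Answer: (M^⊗3)[2][1] = 19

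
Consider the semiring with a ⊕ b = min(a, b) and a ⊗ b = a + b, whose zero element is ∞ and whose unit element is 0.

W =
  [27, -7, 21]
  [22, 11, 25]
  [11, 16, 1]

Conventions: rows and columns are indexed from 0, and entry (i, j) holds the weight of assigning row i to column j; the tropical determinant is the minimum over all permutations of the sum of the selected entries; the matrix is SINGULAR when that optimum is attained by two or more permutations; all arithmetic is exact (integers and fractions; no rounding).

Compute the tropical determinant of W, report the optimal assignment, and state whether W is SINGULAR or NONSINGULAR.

σ = (0, 1, 2): 27 + 11 + 1 = 39
σ = (0, 2, 1): 27 + 25 + 16 = 68
σ = (1, 0, 2): (-7) + 22 + 1 = 16
σ = (1, 2, 0): (-7) + 25 + 11 = 29
σ = (2, 0, 1): 21 + 22 + 16 = 59
σ = (2, 1, 0): 21 + 11 + 11 = 43
Optimal value attained by: σ = (1, 0, 2).
Answer: det⊕(W) = 16; verdict: NONSINGULAR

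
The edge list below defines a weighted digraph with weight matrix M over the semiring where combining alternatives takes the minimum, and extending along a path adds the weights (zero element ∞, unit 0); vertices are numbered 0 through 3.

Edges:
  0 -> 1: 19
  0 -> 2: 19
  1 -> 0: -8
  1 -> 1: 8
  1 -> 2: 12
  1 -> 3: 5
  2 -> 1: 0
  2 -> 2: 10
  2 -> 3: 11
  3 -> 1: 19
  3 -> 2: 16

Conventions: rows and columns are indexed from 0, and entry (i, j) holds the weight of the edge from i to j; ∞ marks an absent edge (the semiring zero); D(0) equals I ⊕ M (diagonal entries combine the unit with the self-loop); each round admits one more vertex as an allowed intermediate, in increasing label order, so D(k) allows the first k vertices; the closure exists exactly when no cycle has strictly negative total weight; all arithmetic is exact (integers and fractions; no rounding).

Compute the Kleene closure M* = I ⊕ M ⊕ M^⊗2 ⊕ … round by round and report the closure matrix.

D(0):
  [0, 19, 19, ∞]
  [-8, 0, 12, 5]
  [∞, 0, 0, 11]
  [∞, 19, 16, 0]
D(1):
  [0, 19, 19, ∞]
  [-8, 0, 11, 5]
  [∞, 0, 0, 11]
  [∞, 19, 16, 0]
D(2):
  [0, 19, 19, 24]
  [-8, 0, 11, 5]
  [-8, 0, 0, 5]
  [11, 19, 16, 0]
D(3):
  [0, 19, 19, 24]
  [-8, 0, 11, 5]
  [-8, 0, 0, 5]
  [8, 16, 16, 0]
D(4):
  [0, 19, 19, 24]
  [-8, 0, 11, 5]
  [-8, 0, 0, 5]
  [8, 16, 16, 0]
Answer: M* = [[0, 19, 19, 24], [-8, 0, 11, 5], [-8, 0, 0, 5], [8, 16, 16, 0]]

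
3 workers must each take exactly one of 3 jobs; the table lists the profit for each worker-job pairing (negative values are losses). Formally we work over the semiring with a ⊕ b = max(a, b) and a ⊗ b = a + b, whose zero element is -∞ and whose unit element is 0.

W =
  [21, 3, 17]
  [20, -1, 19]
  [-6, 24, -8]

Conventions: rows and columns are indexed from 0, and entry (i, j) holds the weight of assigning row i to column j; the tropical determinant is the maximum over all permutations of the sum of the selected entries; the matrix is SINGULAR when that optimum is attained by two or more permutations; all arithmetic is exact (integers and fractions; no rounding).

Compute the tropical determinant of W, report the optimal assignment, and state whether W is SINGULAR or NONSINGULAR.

σ = (0, 1, 2): 21 + (-1) + (-8) = 12
σ = (0, 2, 1): 21 + 19 + 24 = 64
σ = (1, 0, 2): 3 + 20 + (-8) = 15
σ = (1, 2, 0): 3 + 19 + (-6) = 16
σ = (2, 0, 1): 17 + 20 + 24 = 61
σ = (2, 1, 0): 17 + (-1) + (-6) = 10
Optimal value attained by: σ = (0, 2, 1).
Answer: det⊕(W) = 64; verdict: NONSINGULAR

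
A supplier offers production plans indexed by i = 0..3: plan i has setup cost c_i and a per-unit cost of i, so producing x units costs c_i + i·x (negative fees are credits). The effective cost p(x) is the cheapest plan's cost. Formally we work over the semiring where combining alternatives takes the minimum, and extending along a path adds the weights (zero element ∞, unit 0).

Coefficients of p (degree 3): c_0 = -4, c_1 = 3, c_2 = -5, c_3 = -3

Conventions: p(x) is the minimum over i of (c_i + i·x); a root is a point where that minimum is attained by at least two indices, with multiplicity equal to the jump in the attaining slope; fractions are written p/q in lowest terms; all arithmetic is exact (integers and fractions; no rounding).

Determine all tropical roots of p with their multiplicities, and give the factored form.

hull edge (i=0, c=-4) to (i=2, c=-5): slope -1/2, span 2
hull edge (i=2, c=-5) to (i=3, c=-3): slope 2, span 1
Factored form: p(x) = -3 ⊗ (x ⊕ (-2)) ⊗ (x ⊕ 1/2) ⊗ (x ⊕ 1/2)
Answer: roots = -2 (mult 1), 1/2 (mult 2)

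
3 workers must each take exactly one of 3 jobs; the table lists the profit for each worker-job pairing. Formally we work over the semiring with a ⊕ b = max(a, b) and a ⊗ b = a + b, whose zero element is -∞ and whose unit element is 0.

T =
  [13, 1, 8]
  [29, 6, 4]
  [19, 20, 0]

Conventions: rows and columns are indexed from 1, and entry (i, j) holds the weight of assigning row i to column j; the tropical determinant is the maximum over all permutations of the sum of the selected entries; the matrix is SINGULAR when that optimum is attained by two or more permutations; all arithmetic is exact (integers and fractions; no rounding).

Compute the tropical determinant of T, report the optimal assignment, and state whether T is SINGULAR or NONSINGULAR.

σ = (1, 2, 3): 13 + 6 + 0 = 19
σ = (1, 3, 2): 13 + 4 + 20 = 37
σ = (2, 1, 3): 1 + 29 + 0 = 30
σ = (2, 3, 1): 1 + 4 + 19 = 24
σ = (3, 1, 2): 8 + 29 + 20 = 57
σ = (3, 2, 1): 8 + 6 + 19 = 33
Optimal value attained by: σ = (3, 1, 2).
Answer: det⊕(T) = 57; verdict: NONSINGULAR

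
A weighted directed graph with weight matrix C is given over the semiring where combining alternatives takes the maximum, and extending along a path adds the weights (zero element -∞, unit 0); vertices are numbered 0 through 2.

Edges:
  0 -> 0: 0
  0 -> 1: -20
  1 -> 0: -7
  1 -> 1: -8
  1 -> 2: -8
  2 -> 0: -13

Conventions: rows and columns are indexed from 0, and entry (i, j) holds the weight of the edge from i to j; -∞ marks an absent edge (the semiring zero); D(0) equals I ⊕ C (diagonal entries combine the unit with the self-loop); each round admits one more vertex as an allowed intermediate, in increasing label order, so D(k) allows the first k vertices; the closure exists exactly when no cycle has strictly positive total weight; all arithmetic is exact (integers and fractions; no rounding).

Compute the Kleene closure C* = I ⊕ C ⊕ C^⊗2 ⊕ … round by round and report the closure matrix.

D(0):
  [0, -20, -∞]
  [-7, 0, -8]
  [-13, -∞, 0]
D(1):
  [0, -20, -∞]
  [-7, 0, -8]
  [-13, -33, 0]
D(2):
  [0, -20, -28]
  [-7, 0, -8]
  [-13, -33, 0]
D(3):
  [0, -20, -28]
  [-7, 0, -8]
  [-13, -33, 0]
Answer: C* = [[0, -20, -28], [-7, 0, -8], [-13, -33, 0]]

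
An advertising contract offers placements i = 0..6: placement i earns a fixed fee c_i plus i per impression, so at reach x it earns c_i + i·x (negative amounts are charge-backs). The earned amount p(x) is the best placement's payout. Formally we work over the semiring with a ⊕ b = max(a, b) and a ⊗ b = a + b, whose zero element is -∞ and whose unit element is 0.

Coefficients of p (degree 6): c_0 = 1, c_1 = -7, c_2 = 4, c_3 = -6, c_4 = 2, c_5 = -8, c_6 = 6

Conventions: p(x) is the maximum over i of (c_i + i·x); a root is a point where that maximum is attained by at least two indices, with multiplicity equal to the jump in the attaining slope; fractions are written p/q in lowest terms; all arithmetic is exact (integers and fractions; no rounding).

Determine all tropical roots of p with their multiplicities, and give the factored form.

hull edge (i=0, c=1) to (i=2, c=4): slope 3/2, span 2
hull edge (i=2, c=4) to (i=6, c=6): slope 1/2, span 4
Factored form: p(x) = 6 ⊗ (x ⊕ (-3/2)) ⊗ (x ⊕ (-3/2)) ⊗ (x ⊕ (-1/2)) ⊗ (x ⊕ (-1/2)) ⊗ (x ⊕ (-1/2)) ⊗ (x ⊕ (-1/2))
Answer: roots = -3/2 (mult 2), -1/2 (mult 4)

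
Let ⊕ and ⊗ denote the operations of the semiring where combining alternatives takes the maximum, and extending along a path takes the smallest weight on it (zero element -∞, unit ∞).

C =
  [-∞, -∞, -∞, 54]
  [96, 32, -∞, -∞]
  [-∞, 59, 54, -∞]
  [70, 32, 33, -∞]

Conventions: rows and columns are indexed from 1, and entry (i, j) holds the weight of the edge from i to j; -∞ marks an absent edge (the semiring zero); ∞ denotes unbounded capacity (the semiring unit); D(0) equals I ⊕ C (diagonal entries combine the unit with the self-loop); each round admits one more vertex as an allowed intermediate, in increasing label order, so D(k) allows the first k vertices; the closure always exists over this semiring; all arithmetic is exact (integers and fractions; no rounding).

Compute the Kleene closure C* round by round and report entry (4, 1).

D(0):
  [∞, -∞, -∞, 54]
  [96, ∞, -∞, -∞]
  [-∞, 59, ∞, -∞]
  [70, 32, 33, ∞]
D(1):
  [∞, -∞, -∞, 54]
  [96, ∞, -∞, 54]
  [-∞, 59, ∞, -∞]
  [70, 32, 33, ∞]
D(2):
  [∞, -∞, -∞, 54]
  [96, ∞, -∞, 54]
  [59, 59, ∞, 54]
  [70, 32, 33, ∞]
D(3):
  [∞, -∞, -∞, 54]
  [96, ∞, -∞, 54]
  [59, 59, ∞, 54]
  [70, 33, 33, ∞]
D(4):
  [∞, 33, 33, 54]
  [96, ∞, 33, 54]
  [59, 59, ∞, 54]
  [70, 33, 33, ∞]
Answer: C*[4][1] = 70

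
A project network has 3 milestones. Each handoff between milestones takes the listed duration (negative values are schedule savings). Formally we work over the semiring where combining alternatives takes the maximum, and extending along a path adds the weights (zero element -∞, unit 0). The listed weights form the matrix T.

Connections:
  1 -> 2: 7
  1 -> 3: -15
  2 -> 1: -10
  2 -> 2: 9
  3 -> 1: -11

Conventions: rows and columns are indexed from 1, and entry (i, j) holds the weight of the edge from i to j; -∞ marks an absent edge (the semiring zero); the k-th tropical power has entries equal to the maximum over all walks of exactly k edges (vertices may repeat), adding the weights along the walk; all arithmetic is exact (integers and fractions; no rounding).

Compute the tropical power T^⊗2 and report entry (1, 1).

T^⊗2:
  [-3, 16, -∞]
  [-1, 18, -25]
  [-∞, -4, -26]
Key observation: the optimum is the walk 1->2->1, with weight 7 + (-10) = -3.
Optimal value attained by: walk 1->2->1.
Answer: (T^⊗2)[1][1] = -3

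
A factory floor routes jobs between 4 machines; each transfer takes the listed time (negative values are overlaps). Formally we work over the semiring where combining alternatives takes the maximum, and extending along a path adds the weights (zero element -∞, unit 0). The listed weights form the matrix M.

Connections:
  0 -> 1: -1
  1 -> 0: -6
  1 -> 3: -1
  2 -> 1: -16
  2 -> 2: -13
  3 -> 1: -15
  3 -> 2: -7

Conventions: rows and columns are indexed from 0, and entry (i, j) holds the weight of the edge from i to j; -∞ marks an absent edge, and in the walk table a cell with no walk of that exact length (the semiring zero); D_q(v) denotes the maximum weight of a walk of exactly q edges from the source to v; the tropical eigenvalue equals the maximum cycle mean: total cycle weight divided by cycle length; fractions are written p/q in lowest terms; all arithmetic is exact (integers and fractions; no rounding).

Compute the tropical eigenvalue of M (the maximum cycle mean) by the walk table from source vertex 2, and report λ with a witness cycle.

q=0: [-∞, -∞, 0, -∞]
q=1: [-∞, -16, -13, -∞]
q=2: [-22, -29, -26, -17]
q=3: [-35, -23, -24, -30]
q=4: [-29, -36, -37, -24]
Optimal cycle mean attained by: cycle 0->1->0, total (-1) + (-6), length 2.
Answer: λ = -7/2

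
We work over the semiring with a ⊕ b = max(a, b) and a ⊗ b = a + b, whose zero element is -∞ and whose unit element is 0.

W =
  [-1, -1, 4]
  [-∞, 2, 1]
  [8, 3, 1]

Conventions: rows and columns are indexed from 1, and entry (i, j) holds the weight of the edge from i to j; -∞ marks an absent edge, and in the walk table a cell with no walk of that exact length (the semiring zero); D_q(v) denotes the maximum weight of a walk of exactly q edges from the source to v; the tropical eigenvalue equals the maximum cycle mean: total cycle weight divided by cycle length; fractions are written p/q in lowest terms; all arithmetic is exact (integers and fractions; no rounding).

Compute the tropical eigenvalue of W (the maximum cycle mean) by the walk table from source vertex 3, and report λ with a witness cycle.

q=0: [-∞, -∞, 0]
q=1: [8, 3, 1]
q=2: [9, 7, 12]
q=3: [20, 15, 13]
Optimal cycle mean attained by: cycle 1->3->1, total 4 + 8, length 2.
Answer: λ = 6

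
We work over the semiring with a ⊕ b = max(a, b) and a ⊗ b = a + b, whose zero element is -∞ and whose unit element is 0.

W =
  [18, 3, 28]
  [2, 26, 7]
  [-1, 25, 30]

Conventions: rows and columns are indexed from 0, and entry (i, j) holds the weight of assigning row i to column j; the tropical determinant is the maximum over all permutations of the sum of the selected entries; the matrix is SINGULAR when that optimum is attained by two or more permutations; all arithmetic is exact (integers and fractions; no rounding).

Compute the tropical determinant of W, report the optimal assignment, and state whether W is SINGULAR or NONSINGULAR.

σ = (0, 1, 2): 18 + 26 + 30 = 74
σ = (0, 2, 1): 18 + 7 + 25 = 50
σ = (1, 0, 2): 3 + 2 + 30 = 35
σ = (1, 2, 0): 3 + 7 + (-1) = 9
σ = (2, 0, 1): 28 + 2 + 25 = 55
σ = (2, 1, 0): 28 + 26 + (-1) = 53
Optimal value attained by: σ = (0, 1, 2).
Answer: det⊕(W) = 74; verdict: NONSINGULAR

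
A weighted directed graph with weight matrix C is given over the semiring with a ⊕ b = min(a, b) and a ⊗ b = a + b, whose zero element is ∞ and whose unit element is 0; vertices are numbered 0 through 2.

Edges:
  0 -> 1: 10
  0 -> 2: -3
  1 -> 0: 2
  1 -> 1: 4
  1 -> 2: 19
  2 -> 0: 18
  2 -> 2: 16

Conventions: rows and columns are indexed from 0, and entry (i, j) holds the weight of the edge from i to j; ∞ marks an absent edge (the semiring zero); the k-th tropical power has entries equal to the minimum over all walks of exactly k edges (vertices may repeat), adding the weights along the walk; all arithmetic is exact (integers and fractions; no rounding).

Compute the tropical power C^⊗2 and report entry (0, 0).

C^⊗2:
  [12, 14, 13]
  [6, 8, -1]
  [34, 28, 15]
Key observation: the optimum is the walk 0->1->0, with weight 10 + 2 = 12.
Optimal value attained by: walk 0->1->0.
Answer: (C^⊗2)[0][0] = 12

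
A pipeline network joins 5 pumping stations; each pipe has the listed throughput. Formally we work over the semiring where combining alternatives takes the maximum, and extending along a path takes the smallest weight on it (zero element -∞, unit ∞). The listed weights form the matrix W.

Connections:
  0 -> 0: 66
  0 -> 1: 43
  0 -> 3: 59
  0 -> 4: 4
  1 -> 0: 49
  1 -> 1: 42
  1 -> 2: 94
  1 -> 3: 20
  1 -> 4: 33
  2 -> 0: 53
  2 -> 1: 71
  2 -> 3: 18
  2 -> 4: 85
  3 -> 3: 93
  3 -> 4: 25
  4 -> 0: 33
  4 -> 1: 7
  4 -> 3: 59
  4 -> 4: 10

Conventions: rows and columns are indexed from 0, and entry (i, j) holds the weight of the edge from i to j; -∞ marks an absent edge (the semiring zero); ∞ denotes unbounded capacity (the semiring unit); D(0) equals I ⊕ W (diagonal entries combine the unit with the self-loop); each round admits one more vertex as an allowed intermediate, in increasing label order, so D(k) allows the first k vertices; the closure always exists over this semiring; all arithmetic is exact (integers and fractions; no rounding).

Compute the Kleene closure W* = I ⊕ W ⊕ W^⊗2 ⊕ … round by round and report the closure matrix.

D(0):
  [∞, 43, -∞, 59, 4]
  [49, ∞, 94, 20, 33]
  [53, 71, ∞, 18, 85]
  [-∞, -∞, -∞, ∞, 25]
  [33, 7, -∞, 59, ∞]
D(1):
  [∞, 43, -∞, 59, 4]
  [49, ∞, 94, 49, 33]
  [53, 71, ∞, 53, 85]
  [-∞, -∞, -∞, ∞, 25]
  [33, 33, -∞, 59, ∞]
D(2):
  [∞, 43, 43, 59, 33]
  [49, ∞, 94, 49, 33]
  [53, 71, ∞, 53, 85]
  [-∞, -∞, -∞, ∞, 25]
  [33, 33, 33, 59, ∞]
D(3):
  [∞, 43, 43, 59, 43]
  [53, ∞, 94, 53, 85]
  [53, 71, ∞, 53, 85]
  [-∞, -∞, -∞, ∞, 25]
  [33, 33, 33, 59, ∞]
D(4):
  [∞, 43, 43, 59, 43]
  [53, ∞, 94, 53, 85]
  [53, 71, ∞, 53, 85]
  [-∞, -∞, -∞, ∞, 25]
  [33, 33, 33, 59, ∞]
D(5):
  [∞, 43, 43, 59, 43]
  [53, ∞, 94, 59, 85]
  [53, 71, ∞, 59, 85]
  [25, 25, 25, ∞, 25]
  [33, 33, 33, 59, ∞]
Answer: W* = [[∞, 43, 43, 59, 43], [53, ∞, 94, 59, 85], [53, 71, ∞, 59, 85], [25, 25, 25, ∞, 25], [33, 33, 33, 59, ∞]]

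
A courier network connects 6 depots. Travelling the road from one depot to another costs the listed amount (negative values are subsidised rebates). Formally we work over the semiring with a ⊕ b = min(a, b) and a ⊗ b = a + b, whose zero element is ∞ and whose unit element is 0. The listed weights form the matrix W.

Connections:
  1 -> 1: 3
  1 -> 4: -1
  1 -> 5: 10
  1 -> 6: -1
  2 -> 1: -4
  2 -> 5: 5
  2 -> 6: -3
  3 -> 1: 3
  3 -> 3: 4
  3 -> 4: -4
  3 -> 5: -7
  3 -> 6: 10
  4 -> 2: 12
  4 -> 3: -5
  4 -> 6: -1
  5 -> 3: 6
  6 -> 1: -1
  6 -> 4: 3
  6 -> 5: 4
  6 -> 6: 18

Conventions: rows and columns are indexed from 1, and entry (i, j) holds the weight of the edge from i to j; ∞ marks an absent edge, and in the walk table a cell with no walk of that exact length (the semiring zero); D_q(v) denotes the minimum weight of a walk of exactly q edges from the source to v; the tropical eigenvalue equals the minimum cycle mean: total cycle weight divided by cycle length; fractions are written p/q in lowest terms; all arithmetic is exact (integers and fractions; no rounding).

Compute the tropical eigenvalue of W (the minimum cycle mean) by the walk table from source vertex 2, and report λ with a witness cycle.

q=0: [∞, 0, ∞, ∞, ∞, ∞]
q=1: [-4, ∞, ∞, ∞, 5, -3]
q=2: [-4, ∞, 11, -5, 1, -5]
q=3: [-6, 7, -10, -5, -1, -6]
q=4: [-7, 7, -10, -14, -17, -7]
q=5: [-8, -2, -19, -14, -17, -15]
q=6: [-16, -2, -19, -23, -26, -15]
Optimal cycle mean attained by: cycle 3->4->3, total (-4) + (-5), length 2.
Answer: λ = -9/2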